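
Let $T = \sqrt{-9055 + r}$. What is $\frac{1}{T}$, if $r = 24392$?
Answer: $\frac{\sqrt{313}}{2191} \approx 0.0080748$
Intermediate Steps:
$T = 7 \sqrt{313}$ ($T = \sqrt{-9055 + 24392} = \sqrt{15337} = 7 \sqrt{313} \approx 123.84$)
$\frac{1}{T} = \frac{1}{7 \sqrt{313}} = \frac{\sqrt{313}}{2191}$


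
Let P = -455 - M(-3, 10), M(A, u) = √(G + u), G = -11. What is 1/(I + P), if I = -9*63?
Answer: -1022/1044485 + I/1044485 ≈ -0.00097847 + 9.5741e-7*I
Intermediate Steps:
M(A, u) = √(-11 + u)
P = -455 - I (P = -455 - √(-11 + 10) = -455 - √(-1) = -455 - I ≈ -455.0 - 1.0*I)
I = -567
1/(I + P) = 1/(-567 + (-455 - I)) = 1/(-1022 - I) = (-1022 + I)/1044485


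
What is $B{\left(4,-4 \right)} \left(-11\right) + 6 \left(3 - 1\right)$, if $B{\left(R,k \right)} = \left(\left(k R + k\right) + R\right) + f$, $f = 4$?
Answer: $144$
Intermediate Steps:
$B{\left(R,k \right)} = 4 + R + k + R k$ ($B{\left(R,k \right)} = \left(\left(k R + k\right) + R\right) + 4 = \left(\left(R k + k\right) + R\right) + 4 = \left(\left(k + R k\right) + R\right) + 4 = \left(R + k + R k\right) + 4 = 4 + R + k + R k$)
$B{\left(4,-4 \right)} \left(-11\right) + 6 \left(3 - 1\right) = \left(4 + 4 - 4 + 4 \left(-4\right)\right) \left(-11\right) + 6 \left(3 - 1\right) = \left(4 + 4 - 4 - 16\right) \left(-11\right) + 6 \cdot 2 = \left(-12\right) \left(-11\right) + 12 = 132 + 12 = 144$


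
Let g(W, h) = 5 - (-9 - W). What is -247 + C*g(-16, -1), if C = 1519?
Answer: -3285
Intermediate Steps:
g(W, h) = 14 + W (g(W, h) = 5 + (9 + W) = 14 + W)
-247 + C*g(-16, -1) = -247 + 1519*(14 - 16) = -247 + 1519*(-2) = -247 - 3038 = -3285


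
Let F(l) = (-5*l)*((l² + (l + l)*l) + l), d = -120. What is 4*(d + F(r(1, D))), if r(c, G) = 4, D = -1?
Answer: -4640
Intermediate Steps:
F(l) = -5*l*(l + 3*l²) (F(l) = (-5*l)*((l² + (2*l)*l) + l) = (-5*l)*((l² + 2*l²) + l) = (-5*l)*(3*l² + l) = (-5*l)*(l + 3*l²) = -5*l*(l + 3*l²))
4*(d + F(r(1, D))) = 4*(-120 + 4²*(-5 - 15*4)) = 4*(-120 + 16*(-5 - 60)) = 4*(-120 + 16*(-65)) = 4*(-120 - 1040) = 4*(-1160) = -4640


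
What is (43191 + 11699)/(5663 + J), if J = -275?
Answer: 27445/2694 ≈ 10.187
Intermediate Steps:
(43191 + 11699)/(5663 + J) = (43191 + 11699)/(5663 - 275) = 54890/5388 = 54890*(1/5388) = 27445/2694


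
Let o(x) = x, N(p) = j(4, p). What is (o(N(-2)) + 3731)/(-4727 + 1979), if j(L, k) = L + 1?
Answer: -934/687 ≈ -1.3595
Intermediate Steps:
j(L, k) = 1 + L
N(p) = 5 (N(p) = 1 + 4 = 5)
(o(N(-2)) + 3731)/(-4727 + 1979) = (5 + 3731)/(-4727 + 1979) = 3736/(-2748) = 3736*(-1/2748) = -934/687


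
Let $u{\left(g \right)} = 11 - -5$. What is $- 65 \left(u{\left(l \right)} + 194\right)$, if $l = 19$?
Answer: $-13650$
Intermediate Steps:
$u{\left(g \right)} = 16$ ($u{\left(g \right)} = 11 + 5 = 16$)
$- 65 \left(u{\left(l \right)} + 194\right) = - 65 \left(16 + 194\right) = \left(-65\right) 210 = -13650$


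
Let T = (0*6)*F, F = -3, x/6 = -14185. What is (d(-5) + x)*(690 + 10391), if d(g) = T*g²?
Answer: -943103910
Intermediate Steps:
x = -85110 (x = 6*(-14185) = -85110)
T = 0 (T = (0*6)*(-3) = 0*(-3) = 0)
d(g) = 0 (d(g) = 0*g² = 0)
(d(-5) + x)*(690 + 10391) = (0 - 85110)*(690 + 10391) = -85110*11081 = -943103910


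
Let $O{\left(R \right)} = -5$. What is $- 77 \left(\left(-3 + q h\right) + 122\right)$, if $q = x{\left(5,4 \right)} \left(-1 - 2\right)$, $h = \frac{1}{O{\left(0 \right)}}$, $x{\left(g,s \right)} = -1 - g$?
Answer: $- \frac{44429}{5} \approx -8885.8$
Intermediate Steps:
$h = - \frac{1}{5}$ ($h = \frac{1}{-5} = - \frac{1}{5} \approx -0.2$)
$q = 18$ ($q = \left(-1 - 5\right) \left(-1 - 2\right) = \left(-1 - 5\right) \left(-3\right) = \left(-6\right) \left(-3\right) = 18$)
$- 77 \left(\left(-3 + q h\right) + 122\right) = - 77 \left(\left(-3 + 18 \left(- \frac{1}{5}\right)\right) + 122\right) = - 77 \left(\left(-3 - \frac{18}{5}\right) + 122\right) = - 77 \left(- \frac{33}{5} + 122\right) = \left(-77\right) \frac{577}{5} = - \frac{44429}{5}$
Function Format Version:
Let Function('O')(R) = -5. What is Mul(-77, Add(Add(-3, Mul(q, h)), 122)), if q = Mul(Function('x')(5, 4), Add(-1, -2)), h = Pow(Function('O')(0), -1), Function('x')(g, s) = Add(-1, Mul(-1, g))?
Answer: Rational(-44429, 5) ≈ -8885.8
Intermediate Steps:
h = Rational(-1, 5) (h = Pow(-5, -1) = Rational(-1, 5) ≈ -0.20000)
q = 18 (q = Mul(Add(-1, Mul(-1, 5)), Add(-1, -2)) = Mul(Add(-1, -5), -3) = Mul(-6, -3) = 18)
Mul(-77, Add(Add(-3, Mul(q, h)), 122)) = Mul(-77, Add(Add(-3, Mul(18, Rational(-1, 5))), 122)) = Mul(-77, Add(Add(-3, Rational(-18, 5)), 122)) = Mul(-77, Add(Rational(-33, 5), 122)) = Mul(-77, Rational(577, 5)) = Rational(-44429, 5)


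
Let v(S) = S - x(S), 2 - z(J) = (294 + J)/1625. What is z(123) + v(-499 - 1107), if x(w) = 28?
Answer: -2652417/1625 ≈ -1632.3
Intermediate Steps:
z(J) = 2956/1625 - J/1625 (z(J) = 2 - (294 + J)/1625 = 2 - (294/1625 + J/1625) = 2 + (-294/1625 - J/1625) = 2956/1625 - J/1625)
v(S) = -28 + S (v(S) = S - 1*28 = S - 28 = -28 + S)
z(123) + v(-499 - 1107) = (2956/1625 - 1/1625*123) + (-28 + (-499 - 1107)) = (2956/1625 - 123/1625) + (-28 - 1606) = 2833/1625 - 1634 = -2652417/1625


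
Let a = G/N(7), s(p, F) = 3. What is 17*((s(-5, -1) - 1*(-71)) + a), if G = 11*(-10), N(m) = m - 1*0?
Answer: 6936/7 ≈ 990.86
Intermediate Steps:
N(m) = m (N(m) = m + 0 = m)
G = -110
a = -110/7 ≈ -15.714
17*((s(-5, -1) - 1*(-71)) + a) = 17*((3 - 1*(-71)) - 110/7) = 17*((3 + 71) - 110/7) = 17*(74 - 110/7) = 17*(408/7) = 6936/7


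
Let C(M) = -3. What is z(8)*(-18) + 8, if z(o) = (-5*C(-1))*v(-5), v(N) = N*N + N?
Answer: -5392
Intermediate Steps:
v(N) = N + N**2 (v(N) = N**2 + N = N + N**2)
z(o) = 300 (z(o) = (-5*(-3))*(-5*(1 - 5)) = 15*(-5*(-4)) = 15*20 = 300)
z(8)*(-18) + 8 = 300*(-18) + 8 = -5400 + 8 = -5392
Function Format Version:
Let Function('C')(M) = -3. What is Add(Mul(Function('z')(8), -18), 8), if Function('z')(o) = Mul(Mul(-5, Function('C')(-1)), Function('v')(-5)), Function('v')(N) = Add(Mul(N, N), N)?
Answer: -5392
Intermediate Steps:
Function('v')(N) = Add(N, Pow(N, 2)) (Function('v')(N) = Add(Pow(N, 2), N) = Add(N, Pow(N, 2)))
Function('z')(o) = 300 (Function('z')(o) = Mul(Mul(-5, -3), Mul(-5, Add(1, -5))) = Mul(15, Mul(-5, -4)) = Mul(15, 20) = 300)
Add(Mul(Function('z')(8), -18), 8) = Add(Mul(300, -18), 8) = Add(-5400, 8) = -5392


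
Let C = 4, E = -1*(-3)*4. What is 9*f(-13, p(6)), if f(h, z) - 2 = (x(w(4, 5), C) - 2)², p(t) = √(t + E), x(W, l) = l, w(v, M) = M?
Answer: 54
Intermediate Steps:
E = 12 (E = 3*4 = 12)
p(t) = √(12 + t) (p(t) = √(t + 12) = √(12 + t))
f(h, z) = 6 (f(h, z) = 2 + (4 - 2)² = 2 + 2² = 2 + 4 = 6)
9*f(-13, p(6)) = 9*6 = 54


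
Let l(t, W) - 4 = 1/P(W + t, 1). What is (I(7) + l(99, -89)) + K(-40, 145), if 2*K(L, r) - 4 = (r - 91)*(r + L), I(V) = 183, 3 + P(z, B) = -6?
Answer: 27215/9 ≈ 3023.9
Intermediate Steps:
P(z, B) = -9 (P(z, B) = -3 - 6 = -9)
l(t, W) = 35/9 (l(t, W) = 4 + 1/(-9) = 4 - 1/9 = 35/9)
K(L, r) = 2 + (-91 + r)*(L + r)/2 (K(L, r) = 2 + ((r - 91)*(r + L))/2 = 2 + ((-91 + r)*(L + r))/2 = 2 + (-91 + r)*(L + r)/2)
(I(7) + l(99, -89)) + K(-40, 145) = (183 + 35/9) + (2 + (1/2)*145**2 - 91/2*(-40) - 91/2*145 + (1/2)*(-40)*145) = 1682/9 + (2 + (1/2)*21025 + 1820 - 13195/2 - 2900) = 1682/9 + (2 + 21025/2 + 1820 - 13195/2 - 2900) = 1682/9 + 2837 = 27215/9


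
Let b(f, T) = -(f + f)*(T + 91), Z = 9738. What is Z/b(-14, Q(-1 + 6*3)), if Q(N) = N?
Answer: 541/168 ≈ 3.2202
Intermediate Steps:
b(f, T) = -2*f*(91 + T)
Z/b(-14, Q(-1 + 6*3)) = 9738/((-2*(-14)*(91 + (-1 + 6*3)))) = 9738/((-2*(-14)*(91 + (-1 + 18)))) = 9738/((-2*(-14)*(91 + 17))) = 9738/((-2*(-14)*108)) = 9738/3024 = 9738*(1/3024) = 541/168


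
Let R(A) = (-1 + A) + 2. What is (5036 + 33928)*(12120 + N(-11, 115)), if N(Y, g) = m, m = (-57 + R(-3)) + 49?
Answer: 471854040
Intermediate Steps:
R(A) = 1 + A
m = -10 (m = (-57 + (1 - 3)) + 49 = (-57 - 2) + 49 = -59 + 49 = -10)
N(Y, g) = -10
(5036 + 33928)*(12120 + N(-11, 115)) = (5036 + 33928)*(12120 - 10) = 38964*12110 = 471854040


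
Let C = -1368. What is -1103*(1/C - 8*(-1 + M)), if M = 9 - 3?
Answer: 60357263/1368 ≈ 44121.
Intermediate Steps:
M = 6
-1103*(1/C - 8*(-1 + M)) = -1103*(1/(-1368) - 8*(-1 + 6)) = -1103*(-1/1368 - 8*5) = -1103*(-1/1368 - 40) = -1103*(-54721/1368) = 60357263/1368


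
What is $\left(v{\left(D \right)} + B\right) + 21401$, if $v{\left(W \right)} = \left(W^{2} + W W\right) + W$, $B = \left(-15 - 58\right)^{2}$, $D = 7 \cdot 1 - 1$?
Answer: $26808$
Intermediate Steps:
$D = 6$ ($D = 7 - 1 = 6$)
$B = 5329$ ($B = \left(-73\right)^{2} = 5329$)
$v{\left(W \right)} = W + 2 W^{2}$ ($v{\left(W \right)} = \left(W^{2} + W^{2}\right) + W = 2 W^{2} + W = W + 2 W^{2}$)
$\left(v{\left(D \right)} + B\right) + 21401 = \left(6 \left(1 + 2 \cdot 6\right) + 5329\right) + 21401 = \left(6 \left(1 + 12\right) + 5329\right) + 21401 = \left(6 \cdot 13 + 5329\right) + 21401 = \left(78 + 5329\right) + 21401 = 5407 + 21401 = 26808$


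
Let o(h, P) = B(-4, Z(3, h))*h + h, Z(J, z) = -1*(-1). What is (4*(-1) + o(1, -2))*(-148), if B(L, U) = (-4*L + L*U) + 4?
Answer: -1924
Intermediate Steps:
Z(J, z) = 1
B(L, U) = 4 - 4*L + L*U
o(h, P) = 17*h (o(h, P) = (4 - 4*(-4) - 4*1)*h + h = (4 + 16 - 4)*h + h = 16*h + h = 17*h)
(4*(-1) + o(1, -2))*(-148) = (4*(-1) + 17*1)*(-148) = (-4 + 17)*(-148) = 13*(-148) = -1924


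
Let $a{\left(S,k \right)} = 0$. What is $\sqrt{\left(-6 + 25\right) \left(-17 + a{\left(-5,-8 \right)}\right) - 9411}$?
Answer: $i \sqrt{9734} \approx 98.661 i$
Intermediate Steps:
$\sqrt{\left(-6 + 25\right) \left(-17 + a{\left(-5,-8 \right)}\right) - 9411} = \sqrt{\left(-6 + 25\right) \left(-17 + 0\right) - 9411} = \sqrt{19 \left(-17\right) - 9411} = \sqrt{-323 - 9411} = \sqrt{-9734} = i \sqrt{9734}$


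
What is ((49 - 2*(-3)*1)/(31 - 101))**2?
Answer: 121/196 ≈ 0.61735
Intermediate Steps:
((49 - 2*(-3)*1)/(31 - 101))**2 = ((49 + 6*1)/(-70))**2 = ((49 + 6)*(-1/70))**2 = (55*(-1/70))**2 = (-11/14)**2 = 121/196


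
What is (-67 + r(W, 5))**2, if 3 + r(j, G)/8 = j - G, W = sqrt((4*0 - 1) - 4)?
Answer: 16841 - 2096*I*sqrt(5) ≈ 16841.0 - 4686.8*I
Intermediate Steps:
W = I*sqrt(5) (W = sqrt((0 - 1) - 4) = sqrt(-1 - 4) = sqrt(-5) = I*sqrt(5) ≈ 2.2361*I)
r(j, G) = -24 - 8*G + 8*j (r(j, G) = -24 + 8*(j - G) = -24 + (-8*G + 8*j) = -24 - 8*G + 8*j)
(-67 + r(W, 5))**2 = (-67 + (-24 - 8*5 + 8*(I*sqrt(5))))**2 = (-67 + (-24 - 40 + 8*I*sqrt(5)))**2 = (-67 + (-64 + 8*I*sqrt(5)))**2 = (-131 + 8*I*sqrt(5))**2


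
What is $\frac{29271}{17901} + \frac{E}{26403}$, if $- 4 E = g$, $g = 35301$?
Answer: $\frac{21020903}{16158636} \approx 1.3009$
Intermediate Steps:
$E = - \frac{35301}{4}$ ($E = \left(- \frac{1}{4}\right) 35301 = - \frac{35301}{4} \approx -8825.3$)
$\frac{29271}{17901} + \frac{E}{26403} = \frac{29271}{17901} - \frac{35301}{4 \cdot 26403} = 29271 \cdot \frac{1}{17901} - \frac{11767}{35204} = \frac{9757}{5967} - \frac{11767}{35204} = \frac{21020903}{16158636}$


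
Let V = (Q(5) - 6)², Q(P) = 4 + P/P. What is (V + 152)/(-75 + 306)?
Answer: 51/77 ≈ 0.66234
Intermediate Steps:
Q(P) = 5 (Q(P) = 4 + 1 = 5)
V = 1 (V = (5 - 6)² = (-1)² = 1)
(V + 152)/(-75 + 306) = (1 + 152)/(-75 + 306) = 153/231 = 153*(1/231) = 51/77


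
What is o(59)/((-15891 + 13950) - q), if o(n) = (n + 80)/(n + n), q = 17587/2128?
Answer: -147896/244734065 ≈ -0.00060431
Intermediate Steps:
q = 17587/2128 (q = 17587*(1/2128) = 17587/2128 ≈ 8.2646)
o(n) = (80 + n)/(2*n) (o(n) = (80 + n)/((2*n)) = (80 + n)*(1/(2*n)) = (80 + n)/(2*n))
o(59)/((-15891 + 13950) - q) = ((½)*(80 + 59)/59)/((-15891 + 13950) - 1*17587/2128) = ((½)*(1/59)*139)/(-1941 - 17587/2128) = 139/(118*(-4148035/2128)) = (139/118)*(-2128/4148035) = -147896/244734065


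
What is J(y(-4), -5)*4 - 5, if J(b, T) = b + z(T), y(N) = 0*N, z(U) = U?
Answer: -25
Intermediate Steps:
y(N) = 0
J(b, T) = T + b (J(b, T) = b + T = T + b)
J(y(-4), -5)*4 - 5 = (-5 + 0)*4 - 5 = -5*4 - 5 = -20 - 5 = -25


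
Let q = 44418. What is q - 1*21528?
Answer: 22890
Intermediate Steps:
q - 1*21528 = 44418 - 1*21528 = 44418 - 21528 = 22890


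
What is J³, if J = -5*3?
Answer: -3375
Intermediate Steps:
J = -15
J³ = (-15)³ = -3375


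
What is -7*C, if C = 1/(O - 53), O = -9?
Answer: 7/62 ≈ 0.11290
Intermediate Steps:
C = -1/62 (C = 1/(-9 - 53) = 1/(-62) = -1/62 ≈ -0.016129)
-7*C = -7*(-1/62) = 7/62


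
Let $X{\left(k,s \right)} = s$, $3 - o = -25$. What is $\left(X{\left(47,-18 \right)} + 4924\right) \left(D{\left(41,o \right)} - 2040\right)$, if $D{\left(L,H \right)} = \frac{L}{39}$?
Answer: $- \frac{390120214}{39} \approx -1.0003 \cdot 10^{7}$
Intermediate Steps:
$o = 28$ ($o = 3 - -25 = 3 + 25 = 28$)
$D{\left(L,H \right)} = \frac{L}{39}$ ($D{\left(L,H \right)} = L \frac{1}{39} = \frac{L}{39}$)
$\left(X{\left(47,-18 \right)} + 4924\right) \left(D{\left(41,o \right)} - 2040\right) = \left(-18 + 4924\right) \left(\frac{1}{39} \cdot 41 - 2040\right) = 4906 \left(\frac{41}{39} - 2040\right) = 4906 \left(- \frac{79519}{39}\right) = - \frac{390120214}{39}$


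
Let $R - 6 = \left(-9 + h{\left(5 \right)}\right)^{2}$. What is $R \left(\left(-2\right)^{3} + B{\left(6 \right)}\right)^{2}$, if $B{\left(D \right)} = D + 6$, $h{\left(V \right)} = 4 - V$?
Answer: $1696$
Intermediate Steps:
$B{\left(D \right)} = 6 + D$
$R = 106$ ($R = 6 + \left(-9 + \left(4 - 5\right)\right)^{2} = 6 + \left(-9 - 1\right)^{2} = 6 + \left(-10\right)^{2} = 6 + 100 = 106$)
$R \left(\left(-2\right)^{3} + B{\left(6 \right)}\right)^{2} = 106 \left(\left(-2\right)^{3} + \left(6 + 6\right)\right)^{2} = 106 \left(-8 + 12\right)^{2} = 106 \cdot 4^{2} = 106 \cdot 16 = 1696$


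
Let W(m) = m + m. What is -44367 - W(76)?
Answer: -44519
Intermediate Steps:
W(m) = 2*m
-44367 - W(76) = -44367 - 2*76 = -44367 - 1*152 = -44367 - 152 = -44519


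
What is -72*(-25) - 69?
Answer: 1731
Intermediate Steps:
-72*(-25) - 69 = 1800 - 69 = 1731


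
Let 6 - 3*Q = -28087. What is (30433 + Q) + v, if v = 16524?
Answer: 168964/3 ≈ 56321.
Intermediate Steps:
Q = 28093/3 (Q = 2 - 1/3*(-28087) = 2 + 28087/3 = 28093/3 ≈ 9364.3)
(30433 + Q) + v = (30433 + 28093/3) + 16524 = 119392/3 + 16524 = 168964/3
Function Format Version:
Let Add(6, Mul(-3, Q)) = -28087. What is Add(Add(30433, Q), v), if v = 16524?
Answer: Rational(168964, 3) ≈ 56321.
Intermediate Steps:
Q = Rational(28093, 3) (Q = Add(2, Mul(Rational(-1, 3), -28087)) = Add(2, Rational(28087, 3)) = Rational(28093, 3) ≈ 9364.3)
Add(Add(30433, Q), v) = Add(Add(30433, Rational(28093, 3)), 16524) = Add(Rational(119392, 3), 16524) = Rational(168964, 3)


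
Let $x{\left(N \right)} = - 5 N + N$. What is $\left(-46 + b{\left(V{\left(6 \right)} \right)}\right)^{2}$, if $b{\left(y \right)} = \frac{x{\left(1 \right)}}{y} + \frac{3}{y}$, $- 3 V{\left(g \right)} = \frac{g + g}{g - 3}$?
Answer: $\frac{32761}{16} \approx 2047.6$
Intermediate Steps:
$x{\left(N \right)} = - 4 N$
$V{\left(g \right)} = - \frac{2 g}{3 \left(-3 + g\right)}$ ($V{\left(g \right)} = - \frac{\left(g + g\right) \frac{1}{g - 3}}{3} = - \frac{2 g \frac{1}{-3 + g}}{3} = - \frac{2 g}{3 \left(-3 + g\right)}$)
$b{\left(y \right)} = - \frac{1}{y}$ ($b{\left(y \right)} = \frac{\left(-4\right) 1}{y} + \frac{3}{y} = - \frac{4}{y} + \frac{3}{y} = - \frac{1}{y}$)
$\left(-46 + b{\left(V{\left(6 \right)} \right)}\right)^{2} = \left(-46 - \frac{1}{\left(-2\right) 6 \frac{1}{-9 + 3 \cdot 6}}\right)^{2} = \left(-46 - \frac{1}{\left(-2\right) 6 \frac{1}{-9 + 18}}\right)^{2} = \left(-46 - \frac{1}{\left(-2\right) 6 \cdot \frac{1}{9}}\right)^{2} = \left(-46 - \frac{1}{- \frac{4}{3}}\right)^{2} = \left(-46 - - \frac{3}{4}\right)^{2} = \left(-46 + \frac{3}{4}\right)^{2} = \left(- \frac{181}{4}\right)^{2} = \frac{32761}{16}$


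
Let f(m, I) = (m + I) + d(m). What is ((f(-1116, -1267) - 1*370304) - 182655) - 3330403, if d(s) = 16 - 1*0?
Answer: -3885729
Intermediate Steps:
d(s) = 16 (d(s) = 16 + 0 = 16)
f(m, I) = 16 + I + m (f(m, I) = (m + I) + 16 = (I + m) + 16 = 16 + I + m)
((f(-1116, -1267) - 1*370304) - 182655) - 3330403 = (((16 - 1267 - 1116) - 1*370304) - 182655) - 3330403 = ((-2367 - 370304) - 182655) - 3330403 = (-372671 - 182655) - 3330403 = -555326 - 3330403 = -3885729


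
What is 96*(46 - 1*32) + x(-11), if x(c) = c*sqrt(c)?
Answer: 1344 - 11*I*sqrt(11) ≈ 1344.0 - 36.483*I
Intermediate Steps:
x(c) = c**(3/2)
96*(46 - 1*32) + x(-11) = 96*(46 - 1*32) + (-11)**(3/2) = 96*(46 - 32) - 11*I*sqrt(11) = 96*14 - 11*I*sqrt(11) = 1344 - 11*I*sqrt(11)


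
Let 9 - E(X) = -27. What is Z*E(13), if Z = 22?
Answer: 792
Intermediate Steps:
E(X) = 36 (E(X) = 9 - 1*(-27) = 9 + 27 = 36)
Z*E(13) = 22*36 = 792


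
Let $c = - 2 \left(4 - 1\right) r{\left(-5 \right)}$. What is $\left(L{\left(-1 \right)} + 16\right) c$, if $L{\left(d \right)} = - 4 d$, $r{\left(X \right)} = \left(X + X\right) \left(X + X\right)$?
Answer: $-12000$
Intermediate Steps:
$r{\left(X \right)} = 4 X^{2}$ ($r{\left(X \right)} = 2 X 2 X = 4 X^{2}$)
$c = -600$ ($c = - 2 \left(4 - 1\right) 4 \left(-5\right)^{2} = - 2 \cdot 3 \cdot 4 \cdot 25 = - 2 \cdot 3 \cdot 100 = \left(-2\right) 300 = -600$)
$\left(L{\left(-1 \right)} + 16\right) c = \left(\left(-4\right) \left(-1\right) + 16\right) \left(-600\right) = \left(4 + 16\right) \left(-600\right) = 20 \left(-600\right) = -12000$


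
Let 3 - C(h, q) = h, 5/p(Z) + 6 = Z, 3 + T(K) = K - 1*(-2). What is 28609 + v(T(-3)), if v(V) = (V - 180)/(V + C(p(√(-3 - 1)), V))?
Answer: 28977 + 368*I ≈ 28977.0 + 368.0*I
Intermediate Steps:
T(K) = -1 + K (T(K) = -3 + (K - 1*(-2)) = -3 + (K + 2) = -3 + (2 + K) = -1 + K)
p(Z) = 5/(-6 + Z)
C(h, q) = 3 - h
v(V) = (-180 + V)/(3 + V - (-6 - 2*I)/8) (v(V) = (V - 180)/(V + (3 - 5/(-6 + √(-3 - 1)))) = (-180 + V)/(V + (3 - 5/(-6 + √(-4)))) = (-180 + V)/(V + (3 - 5/(-6 + 2*I))) = (-180 + V)/(V + (3 - 5*(-6 - 2*I)/40)) = (-180 + V)/(V + (3 - (-6 - 2*I)/8)) = (-180 + V)/(3 + V - (-6 - 2*I)/8))
28609 + v(T(-3)) = 28609 + 4*(-180 + (-1 - 3))/(15 + I + 4*(-1 - 3)) = 28609 + 4*(-180 - 4)/(15 + I + 4*(-4)) = 28609 + 4*(-184)/(15 + I - 16) = 28609 + 4*(-184)/(-1 + I) = 28609 + 4*((-1 - I)/2)*(-184) = 28609 + (368 + 368*I) = 28977 + 368*I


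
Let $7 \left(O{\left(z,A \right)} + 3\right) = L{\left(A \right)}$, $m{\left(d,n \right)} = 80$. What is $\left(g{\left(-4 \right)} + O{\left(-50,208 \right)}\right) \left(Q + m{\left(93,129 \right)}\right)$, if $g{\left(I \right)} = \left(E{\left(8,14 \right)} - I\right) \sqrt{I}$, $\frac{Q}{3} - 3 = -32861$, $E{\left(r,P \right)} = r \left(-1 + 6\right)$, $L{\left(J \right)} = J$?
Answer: $- \frac{18418378}{7} - 8667472 i \approx -2.6312 \cdot 10^{6} - 8.6675 \cdot 10^{6} i$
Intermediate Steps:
$O{\left(z,A \right)} = -3 + \frac{A}{7}$
$E{\left(r,P \right)} = 5 r$ ($E{\left(r,P \right)} = r 5 = 5 r$)
$Q = -98574$ ($Q = 9 + 3 \left(-32861\right) = 9 - 98583 = -98574$)
$g{\left(I \right)} = \sqrt{I} \left(40 - I\right)$ ($g{\left(I \right)} = \left(5 \cdot 8 - I\right) \sqrt{I} = \left(40 - I\right) \sqrt{I} = \sqrt{I} \left(40 - I\right)$)
$\left(g{\left(-4 \right)} + O{\left(-50,208 \right)}\right) \left(Q + m{\left(93,129 \right)}\right) = \left(\sqrt{-4} \left(40 - -4\right) + \left(-3 + \frac{1}{7} \cdot 208\right)\right) \left(-98574 + 80\right) = \left(2 i \left(40 + 4\right) + \left(-3 + \frac{208}{7}\right)\right) \left(-98494\right) = \left(2 i 44 + \frac{187}{7}\right) \left(-98494\right) = \left(88 i + \frac{187}{7}\right) \left(-98494\right) = \left(\frac{187}{7} + 88 i\right) \left(-98494\right) = - \frac{18418378}{7} - 8667472 i$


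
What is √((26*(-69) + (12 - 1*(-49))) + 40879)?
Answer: 23*√74 ≈ 197.85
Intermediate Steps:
√((26*(-69) + (12 - 1*(-49))) + 40879) = √((-1794 + (12 + 49)) + 40879) = √((-1794 + 61) + 40879) = √(-1733 + 40879) = √39146 = 23*√74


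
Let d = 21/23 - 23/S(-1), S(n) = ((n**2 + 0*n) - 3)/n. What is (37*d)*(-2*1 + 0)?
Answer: 18019/23 ≈ 783.43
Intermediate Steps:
S(n) = (-3 + n**2)/n (S(n) = ((n**2 + 0) - 3)/n = (n**2 - 3)/n = (-3 + n**2)/n)
d = -487/46 (d = 21/23 - 23/(-1 - 3/(-1)) = 21*(1/23) - 23/(-1 - 3*(-1)) = 21/23 - 23/(-1 + 3) = 21/23 - 23/2 = -487/46 ≈ -10.587)
(37*d)*(-2*1 + 0) = (37*(-487/46))*(-2*1 + 0) = -18019*(-2 + 0)/46 = -18019/46*(-2) = 18019/23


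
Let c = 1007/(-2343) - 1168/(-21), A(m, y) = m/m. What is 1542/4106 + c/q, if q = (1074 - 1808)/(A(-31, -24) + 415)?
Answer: -381883839059/12357349851 ≈ -30.903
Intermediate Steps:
A(m, y) = 1
c = 905159/16401 (c = 1007*(-1/2343) - 1168*(-1/21) = -1007/2343 + 1168/21 = 905159/16401 ≈ 55.189)
q = -367/208 (q = (1074 - 1808)/(1 + 415) = -734/416 = -734*1/416 = -367/208 ≈ -1.7644)
1542/4106 + c/q = 1542/4106 + 905159/(16401*(-367/208)) = 1542*(1/4106) + (905159/16401)*(-208/367) = 771/2053 - 188273072/6019167 = -381883839059/12357349851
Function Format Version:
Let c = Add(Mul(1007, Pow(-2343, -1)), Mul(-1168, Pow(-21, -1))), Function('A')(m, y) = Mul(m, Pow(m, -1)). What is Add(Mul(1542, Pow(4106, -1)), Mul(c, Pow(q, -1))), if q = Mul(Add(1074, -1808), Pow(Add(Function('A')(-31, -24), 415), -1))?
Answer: Rational(-381883839059, 12357349851) ≈ -30.903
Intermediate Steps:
Function('A')(m, y) = 1
c = Rational(905159, 16401) (c = Add(Mul(1007, Rational(-1, 2343)), Mul(-1168, Rational(-1, 21))) = Add(Rational(-1007, 2343), Rational(1168, 21)) = Rational(905159, 16401) ≈ 55.189)
q = Rational(-367, 208) (q = Mul(Add(1074, -1808), Pow(Add(1, 415), -1)) = Mul(-734, Pow(416, -1)) = Mul(-734, Rational(1, 416)) = Rational(-367, 208) ≈ -1.7644)
Add(Mul(1542, Pow(4106, -1)), Mul(c, Pow(q, -1))) = Add(Mul(1542, Pow(4106, -1)), Mul(Rational(905159, 16401), Pow(Rational(-367, 208), -1))) = Add(Mul(1542, Rational(1, 4106)), Mul(Rational(905159, 16401), Rational(-208, 367))) = Add(Rational(771, 2053), Rational(-188273072, 6019167)) = Rational(-381883839059, 12357349851)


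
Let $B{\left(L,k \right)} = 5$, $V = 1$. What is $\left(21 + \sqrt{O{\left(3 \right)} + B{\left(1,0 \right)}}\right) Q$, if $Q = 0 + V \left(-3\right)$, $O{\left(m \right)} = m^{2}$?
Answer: $-63 - 3 \sqrt{14} \approx -74.225$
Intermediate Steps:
$Q = -3$ ($Q = 0 + 1 \left(-3\right) = 0 - 3 = -3$)
$\left(21 + \sqrt{O{\left(3 \right)} + B{\left(1,0 \right)}}\right) Q = \left(21 + \sqrt{3^{2} + 5}\right) \left(-3\right) = \left(21 + \sqrt{9 + 5}\right) \left(-3\right) = \left(21 + \sqrt{14}\right) \left(-3\right) = -63 - 3 \sqrt{14}$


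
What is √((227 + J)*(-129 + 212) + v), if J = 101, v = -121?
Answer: √27103 ≈ 164.63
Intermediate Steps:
√((227 + J)*(-129 + 212) + v) = √((227 + 101)*(-129 + 212) - 121) = √(328*83 - 121) = √(27224 - 121) = √27103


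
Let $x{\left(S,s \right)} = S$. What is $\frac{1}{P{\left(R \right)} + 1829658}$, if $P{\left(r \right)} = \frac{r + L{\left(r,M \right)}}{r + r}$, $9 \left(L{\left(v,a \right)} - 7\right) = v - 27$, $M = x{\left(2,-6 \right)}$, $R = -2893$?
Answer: $\frac{26037}{47638819793} \approx 5.4655 \cdot 10^{-7}$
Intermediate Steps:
$M = 2$
$L{\left(v,a \right)} = 4 + \frac{v}{9}$ ($L{\left(v,a \right)} = 7 + \frac{v - 27}{9} = 7 + \frac{-27 + v}{9} = 7 + \left(-3 + \frac{v}{9}\right) = 4 + \frac{v}{9}$)
$P{\left(r \right)} = \frac{4 + \frac{10 r}{9}}{2 r}$ ($P{\left(r \right)} = \frac{r + \left(4 + \frac{r}{9}\right)}{r + r} = \frac{4 + \frac{10 r}{9}}{2 r}$)
$\frac{1}{P{\left(R \right)} + 1829658} = \frac{1}{\left(\frac{5}{9} + \frac{2}{-2893}\right) + 1829658} = \frac{1}{\left(\frac{5}{9} + 2 \left(- \frac{1}{2893}\right)\right) + 1829658} = \frac{1}{\left(\frac{5}{9} - \frac{2}{2893}\right) + 1829658} = \frac{1}{\frac{14447}{26037} + 1829658} = \frac{1}{\frac{47638819793}{26037}} = \frac{26037}{47638819793}$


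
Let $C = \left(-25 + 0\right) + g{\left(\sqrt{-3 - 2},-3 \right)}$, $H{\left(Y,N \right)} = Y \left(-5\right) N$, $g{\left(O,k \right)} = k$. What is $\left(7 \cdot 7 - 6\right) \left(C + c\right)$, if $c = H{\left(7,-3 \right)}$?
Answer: $3311$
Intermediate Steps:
$H{\left(Y,N \right)} = - 5 N Y$ ($H{\left(Y,N \right)} = - 5 Y N = - 5 N Y$)
$c = 105$ ($c = \left(-5\right) \left(-3\right) 7 = 105$)
$C = -28$ ($C = \left(-25 + 0\right) - 3 = -25 - 3 = -28$)
$\left(7 \cdot 7 - 6\right) \left(C + c\right) = \left(7 \cdot 7 - 6\right) \left(-28 + 105\right) = \left(49 - 6\right) 77 = 43 \cdot 77 = 3311$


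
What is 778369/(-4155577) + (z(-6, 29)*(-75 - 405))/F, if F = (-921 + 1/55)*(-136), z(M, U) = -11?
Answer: -259710055721/1789221077543 ≈ -0.14515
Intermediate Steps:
F = 6888944/55 (F = (-921 + 1/55)*(-136) = -50654/55*(-136) = 6888944/55 ≈ 1.2525e+5)
778369/(-4155577) + (z(-6, 29)*(-75 - 405))/F = 778369/(-4155577) + (-11*(-75 - 405))/(6888944/55) = 778369*(-1/4155577) - 11*(-480)*(55/6888944) = -778369/4155577 + 5280*(55/6888944) = -778369/4155577 + 18150/430559 = -259710055721/1789221077543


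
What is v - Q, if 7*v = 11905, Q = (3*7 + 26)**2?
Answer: -3558/7 ≈ -508.29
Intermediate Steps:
Q = 2209 (Q = (21 + 26)**2 = 47**2 = 2209)
v = 11905/7 (v = (1/7)*11905 = 11905/7 ≈ 1700.7)
v - Q = 11905/7 - 1*2209 = 11905/7 - 2209 = -3558/7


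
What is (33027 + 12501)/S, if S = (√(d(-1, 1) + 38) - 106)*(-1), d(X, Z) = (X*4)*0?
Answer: 2412984/5599 + 22764*√38/5599 ≈ 456.03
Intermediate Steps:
d(X, Z) = 0 (d(X, Z) = (4*X)*0 = 0)
S = 106 - √38 (S = (√(0 + 38) - 106)*(-1) = (√38 - 106)*(-1) = (-106 + √38)*(-1) = 106 - √38 ≈ 99.836)
(33027 + 12501)/S = (33027 + 12501)/(106 - √38) = 45528/(106 - √38)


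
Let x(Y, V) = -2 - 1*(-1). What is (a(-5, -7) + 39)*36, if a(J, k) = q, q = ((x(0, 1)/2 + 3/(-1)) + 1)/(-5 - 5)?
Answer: 1413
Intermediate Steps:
x(Y, V) = -1 (x(Y, V) = -2 + 1 = -1)
q = ¼ (q = ((-1/2 + 3/(-1)) + 1)/(-5 - 5) = ((-1*½ + 3*(-1)) + 1)/(-10) = ((-½ - 3) + 1)*(-⅒) = (-7/2 + 1)*(-⅒) = -5/2*(-⅒) = ¼ ≈ 0.25000)
a(J, k) = ¼
(a(-5, -7) + 39)*36 = (¼ + 39)*36 = (157/4)*36 = 1413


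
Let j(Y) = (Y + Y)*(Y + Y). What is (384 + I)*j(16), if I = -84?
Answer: 307200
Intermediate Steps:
j(Y) = 4*Y**2 (j(Y) = (2*Y)*(2*Y) = 4*Y**2)
(384 + I)*j(16) = (384 - 84)*(4*16**2) = 300*(4*256) = 300*1024 = 307200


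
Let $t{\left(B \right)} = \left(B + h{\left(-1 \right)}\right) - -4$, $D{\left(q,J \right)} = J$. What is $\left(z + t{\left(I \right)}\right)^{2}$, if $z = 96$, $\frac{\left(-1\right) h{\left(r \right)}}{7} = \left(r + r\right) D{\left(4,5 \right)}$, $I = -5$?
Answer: $27225$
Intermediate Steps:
$h{\left(r \right)} = - 70 r$ ($h{\left(r \right)} = - 7 \left(r + r\right) 5 = - 7 \cdot 2 r 5 = - 7 \cdot 10 r = - 70 r$)
$t{\left(B \right)} = 74 + B$ ($t{\left(B \right)} = \left(B - -70\right) - -4 = \left(B + 70\right) + \left(-1 + 5\right) = \left(70 + B\right) + 4 = 74 + B$)
$\left(z + t{\left(I \right)}\right)^{2} = \left(96 + \left(74 - 5\right)\right)^{2} = \left(96 + 69\right)^{2} = 165^{2} = 27225$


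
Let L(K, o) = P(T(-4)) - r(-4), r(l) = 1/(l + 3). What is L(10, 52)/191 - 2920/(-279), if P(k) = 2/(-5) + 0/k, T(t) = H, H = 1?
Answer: 2789437/266445 ≈ 10.469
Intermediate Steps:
T(t) = 1
r(l) = 1/(3 + l)
P(k) = -⅖ (P(k) = 2*(-⅕) + 0 = -⅖ + 0 = -⅖)
L(K, o) = ⅗ (L(K, o) = -⅖ - 1/(3 - 4) = -⅖ - 1/(-1) = -⅖ - 1*(-1) = -⅖ + 1 = ⅗)
L(10, 52)/191 - 2920/(-279) = (⅗)/191 - 2920/(-279) = (⅗)*(1/191) - 2920*(-1/279) = 3/955 + 2920/279 = 2789437/266445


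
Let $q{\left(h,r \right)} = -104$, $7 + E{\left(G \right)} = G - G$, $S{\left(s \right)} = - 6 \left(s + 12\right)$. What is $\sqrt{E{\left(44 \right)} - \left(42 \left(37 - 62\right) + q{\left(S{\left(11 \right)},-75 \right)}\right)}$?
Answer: $\sqrt{1147} \approx 33.867$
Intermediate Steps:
$S{\left(s \right)} = -72 - 6 s$ ($S{\left(s \right)} = - 6 \left(12 + s\right) = -72 - 6 s$)
$E{\left(G \right)} = -7$ ($E{\left(G \right)} = -7 + \left(G - G\right) = -7 + 0 = -7$)
$\sqrt{E{\left(44 \right)} - \left(42 \left(37 - 62\right) + q{\left(S{\left(11 \right)},-75 \right)}\right)} = \sqrt{-7 - \left(-104 + 42 \left(37 - 62\right)\right)} = \sqrt{-7 + \left(\left(-42\right) \left(-25\right) + 104\right)} = \sqrt{-7 + \left(1050 + 104\right)} = \sqrt{-7 + 1154} = \sqrt{1147}$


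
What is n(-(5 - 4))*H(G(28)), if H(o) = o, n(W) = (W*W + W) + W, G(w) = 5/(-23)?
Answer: 5/23 ≈ 0.21739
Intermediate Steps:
G(w) = -5/23 (G(w) = 5*(-1/23) = -5/23)
n(W) = W**2 + 2*W (n(W) = (W**2 + W) + W = (W + W**2) + W = W**2 + 2*W)
n(-(5 - 4))*H(G(28)) = ((-(5 - 4))*(2 - (5 - 4)))*(-5/23) = ((-1*1)*(2 - 1*1))*(-5/23) = -(2 - 1)*(-5/23) = -1*1*(-5/23) = -1*(-5/23) = 5/23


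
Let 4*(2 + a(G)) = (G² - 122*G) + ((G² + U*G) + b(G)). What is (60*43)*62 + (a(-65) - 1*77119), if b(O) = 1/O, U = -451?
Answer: 12254157/130 ≈ 94263.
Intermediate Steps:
a(G) = -2 + G²/2 - 573*G/4 + 1/(4*G) (a(G) = -2 + ((G² - 122*G) + ((G² - 451*G) + 1/G))/4 = -2 + ((G² - 122*G) + (1/G + G² - 451*G))/4 = -2 + (1/G - 573*G + 2*G²)/4 = -2 + (G²/2 - 573*G/4 + 1/(4*G)) = -2 + G²/2 - 573*G/4 + 1/(4*G))
(60*43)*62 + (a(-65) - 1*77119) = (60*43)*62 + ((¼)*(1 - 65*(-8 - 573*(-65) + 2*(-65)²))/(-65) - 1*77119) = 2580*62 + ((¼)*(-1/65)*(1 - 65*(-8 + 37245 + 2*4225)) - 77119) = 159960 + ((¼)*(-1/65)*(1 - 65*(-8 + 37245 + 8450)) - 77119) = 159960 + ((¼)*(-1/65)*(1 - 65*45687) - 77119) = 159960 + ((¼)*(-1/65)*(1 - 2969655) - 77119) = 159960 + ((¼)*(-1/65)*(-2969654) - 77119) = 159960 + (1484827/130 - 77119) = 159960 - 8540643/130 = 12254157/130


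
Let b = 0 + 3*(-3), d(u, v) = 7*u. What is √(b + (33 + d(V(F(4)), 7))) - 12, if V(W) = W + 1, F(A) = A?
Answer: -12 + √59 ≈ -4.3189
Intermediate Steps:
V(W) = 1 + W
b = -9 (b = 0 - 9 = -9)
√(b + (33 + d(V(F(4)), 7))) - 12 = √(-9 + (33 + 7*(1 + 4))) - 12 = √(-9 + (33 + 7*5)) - 12 = √(-9 + (33 + 35)) - 12 = √(-9 + 68) - 12 = √59 - 12 = -12 + √59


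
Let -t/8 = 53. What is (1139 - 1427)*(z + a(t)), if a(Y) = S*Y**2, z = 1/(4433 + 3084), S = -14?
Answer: 5448748805856/7517 ≈ 7.2486e+8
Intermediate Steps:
t = -424 (t = -8*53 = -424)
z = 1/7517 ≈ 0.00013303
a(Y) = -14*Y**2
(1139 - 1427)*(z + a(t)) = (1139 - 1427)*(1/7517 - 14*(-424)**2) = -288*(1/7517 - 14*179776) = -288*(1/7517 - 2516864) = -288*(-18919266687/7517) = 5448748805856/7517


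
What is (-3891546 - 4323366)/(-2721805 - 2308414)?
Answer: 8214912/5030219 ≈ 1.6331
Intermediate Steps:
(-3891546 - 4323366)/(-2721805 - 2308414) = -8214912/(-5030219) = -8214912*(-1/5030219) = 8214912/5030219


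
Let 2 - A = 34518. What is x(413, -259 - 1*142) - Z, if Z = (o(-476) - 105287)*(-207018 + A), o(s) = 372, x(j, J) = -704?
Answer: -25340540314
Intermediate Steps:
A = -34516 (A = 2 - 1*34518 = 2 - 34518 = -34516)
Z = 25340539610 (Z = (372 - 105287)*(-207018 - 34516) = -104915*(-241534) = 25340539610)
x(413, -259 - 1*142) - Z = -704 - 1*25340539610 = -704 - 25340539610 = -25340540314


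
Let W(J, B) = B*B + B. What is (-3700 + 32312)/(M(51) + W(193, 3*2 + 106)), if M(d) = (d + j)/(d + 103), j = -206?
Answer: 4406248/1948869 ≈ 2.2609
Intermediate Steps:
M(d) = (-206 + d)/(103 + d) (M(d) = (d - 206)/(d + 103) = (-206 + d)/(103 + d))
W(J, B) = B + B**2 (W(J, B) = B**2 + B = B + B**2)
(-3700 + 32312)/(M(51) + W(193, 3*2 + 106)) = (-3700 + 32312)/((-206 + 51)/(103 + 51) + (3*2 + 106)*(1 + (3*2 + 106))) = 28612/(-155/154 + (6 + 106)*(1 + (6 + 106))) = 28612/((1/154)*(-155) + 112*(1 + 112)) = 28612/(-155/154 + 112*113) = 28612/(-155/154 + 12656) = 28612/(1948869/154) = 28612*(154/1948869) = 4406248/1948869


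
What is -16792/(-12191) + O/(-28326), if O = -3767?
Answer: 521573689/345322266 ≈ 1.5104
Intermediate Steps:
-16792/(-12191) + O/(-28326) = -16792/(-12191) - 3767/(-28326) = -16792*(-1/12191) - 3767*(-1/28326) = 16792/12191 + 3767/28326 = 521573689/345322266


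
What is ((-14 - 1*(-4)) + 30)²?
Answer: 400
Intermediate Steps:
((-14 - 1*(-4)) + 30)² = ((-14 + 4) + 30)² = (-10 + 30)² = 20² = 400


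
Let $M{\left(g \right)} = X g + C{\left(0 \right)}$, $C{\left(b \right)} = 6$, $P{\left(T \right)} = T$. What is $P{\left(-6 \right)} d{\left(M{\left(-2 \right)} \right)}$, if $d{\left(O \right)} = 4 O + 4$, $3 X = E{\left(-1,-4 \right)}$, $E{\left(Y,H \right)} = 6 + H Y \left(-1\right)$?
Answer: $-136$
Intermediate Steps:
$E{\left(Y,H \right)} = 6 - H Y$
$X = \frac{2}{3}$ ($X = \frac{6 - \left(-4\right) \left(-1\right)}{3} = \frac{6 - 4}{3} = \frac{1}{3} \cdot 2 = \frac{2}{3} \approx 0.66667$)
$M{\left(g \right)} = 6 + \frac{2 g}{3}$ ($M{\left(g \right)} = \frac{2 g}{3} + 6 = 6 + \frac{2 g}{3}$)
$d{\left(O \right)} = 4 + 4 O$
$P{\left(-6 \right)} d{\left(M{\left(-2 \right)} \right)} = - 6 \left(4 + 4 \left(6 + \frac{2}{3} \left(-2\right)\right)\right) = - 6 \left(4 + 4 \left(6 - \frac{4}{3}\right)\right) = - 6 \left(4 + 4 \cdot \frac{14}{3}\right) = - 6 \left(4 + \frac{56}{3}\right) = \left(-6\right) \frac{68}{3} = -136$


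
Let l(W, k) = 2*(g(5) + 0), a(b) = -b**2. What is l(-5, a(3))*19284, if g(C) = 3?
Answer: 115704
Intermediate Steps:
l(W, k) = 6 (l(W, k) = 2*(3 + 0) = 2*3 = 6)
l(-5, a(3))*19284 = 6*19284 = 115704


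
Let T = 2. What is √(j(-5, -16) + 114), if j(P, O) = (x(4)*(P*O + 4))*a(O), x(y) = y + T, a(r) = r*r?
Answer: √129138 ≈ 359.36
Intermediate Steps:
a(r) = r²
x(y) = 2 + y (x(y) = y + 2 = 2 + y)
j(P, O) = O²*(24 + 6*O*P) (j(P, O) = ((2 + 4)*(P*O + 4))*O² = (6*(O*P + 4))*O² = (6*(4 + O*P))*O² = (24 + 6*O*P)*O² = O²*(24 + 6*O*P))
√(j(-5, -16) + 114) = √(6*(-16)²*(4 - 16*(-5)) + 114) = √(6*256*(4 + 80) + 114) = √(6*256*84 + 114) = √(129024 + 114) = √129138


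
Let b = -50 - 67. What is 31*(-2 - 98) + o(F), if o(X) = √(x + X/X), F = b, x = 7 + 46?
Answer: -3100 + 3*√6 ≈ -3092.7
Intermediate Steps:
x = 53
b = -117
F = -117
o(X) = 3*√6 (o(X) = √(53 + X/X) = √(53 + 1) = √54 = 3*√6)
31*(-2 - 98) + o(F) = 31*(-2 - 98) + 3*√6 = 31*(-100) + 3*√6 = -3100 + 3*√6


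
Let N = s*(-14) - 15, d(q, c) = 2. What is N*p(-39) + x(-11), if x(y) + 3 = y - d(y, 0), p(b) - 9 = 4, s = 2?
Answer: -575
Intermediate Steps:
p(b) = 13 (p(b) = 9 + 4 = 13)
x(y) = -5 + y (x(y) = -3 + (y - 1*2) = -3 + (y - 2) = -3 + (-2 + y) = -5 + y)
N = -43 (N = 2*(-14) - 15 = -28 - 15 = -43)
N*p(-39) + x(-11) = -43*13 + (-5 - 11) = -559 - 16 = -575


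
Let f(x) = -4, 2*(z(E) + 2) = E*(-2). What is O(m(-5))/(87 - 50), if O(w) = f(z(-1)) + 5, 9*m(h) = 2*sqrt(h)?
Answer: 1/37 ≈ 0.027027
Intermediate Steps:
z(E) = -2 - E (z(E) = -2 + (E*(-2))/2 = -2 + (-2*E)/2 = -2 - E)
m(h) = 2*sqrt(h)/9 (m(h) = (2*sqrt(h))/9 = 2*sqrt(h)/9)
O(w) = 1 (O(w) = -4 + 5 = 1)
O(m(-5))/(87 - 50) = 1/(87 - 50) = 1/37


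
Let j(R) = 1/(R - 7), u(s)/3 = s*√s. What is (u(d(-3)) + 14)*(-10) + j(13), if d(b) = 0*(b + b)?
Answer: -839/6 ≈ -139.83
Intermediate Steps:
d(b) = 0 (d(b) = 0*(2*b) = 0)
u(s) = 3*s^(3/2) (u(s) = 3*(s*√s) = 3*s^(3/2))
j(R) = 1/(-7 + R)
(u(d(-3)) + 14)*(-10) + j(13) = (3*0^(3/2) + 14)*(-10) + 1/(-7 + 13) = (3*0 + 14)*(-10) + 1/6 = (0 + 14)*(-10) + ⅙ = 14*(-10) + ⅙ = -140 + ⅙ = -839/6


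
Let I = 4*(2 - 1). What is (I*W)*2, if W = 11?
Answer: 88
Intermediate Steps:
I = 4 (I = 4*1 = 4)
(I*W)*2 = (4*11)*2 = 44*2 = 88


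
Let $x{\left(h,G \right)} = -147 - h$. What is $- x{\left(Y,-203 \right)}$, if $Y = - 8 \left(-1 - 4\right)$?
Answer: $187$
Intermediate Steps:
$Y = 40$ ($Y = \left(-8\right) \left(-5\right) = 40$)
$- x{\left(Y,-203 \right)} = - (-147 - 40) = \left(-1\right) \left(-187\right) = 187$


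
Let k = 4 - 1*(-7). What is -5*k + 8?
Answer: -47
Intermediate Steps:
k = 11 (k = 4 + 7 = 11)
-5*k + 8 = -5*11 + 8 = -55 + 8 = -47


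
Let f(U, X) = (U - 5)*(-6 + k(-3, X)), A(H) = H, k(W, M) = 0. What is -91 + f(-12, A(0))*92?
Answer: 9293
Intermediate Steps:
f(U, X) = 30 - 6*U (f(U, X) = (U - 5)*(-6 + 0) = (-5 + U)*(-6) = 30 - 6*U)
-91 + f(-12, A(0))*92 = -91 + (30 - 6*(-12))*92 = -91 + (30 + 72)*92 = -91 + 102*92 = -91 + 9384 = 9293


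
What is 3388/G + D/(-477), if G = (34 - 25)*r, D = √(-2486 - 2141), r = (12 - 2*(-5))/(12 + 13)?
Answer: 3850/9 - I*√4627/477 ≈ 427.78 - 0.1426*I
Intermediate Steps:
r = 22/25 (r = (12 + 10)/25 = 22*(1/25) = 22/25 ≈ 0.88000)
D = I*√4627 (D = √(-4627) = I*√4627 ≈ 68.022*I)
G = 198/25 (G = (34 - 25)*(22/25) = 9*(22/25) = 198/25 ≈ 7.9200)
3388/G + D/(-477) = 3388/(198/25) + (I*√4627)/(-477) = 3388*(25/198) + (I*√4627)*(-1/477) = 3850/9 - I*√4627/477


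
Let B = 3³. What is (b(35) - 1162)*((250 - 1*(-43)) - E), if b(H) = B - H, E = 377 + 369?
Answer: 530010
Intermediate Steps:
E = 746
B = 27
b(H) = 27 - H
(b(35) - 1162)*((250 - 1*(-43)) - E) = ((27 - 1*35) - 1162)*((250 - 1*(-43)) - 1*746) = ((27 - 35) - 1162)*((250 + 43) - 746) = (-8 - 1162)*(293 - 746) = -1170*(-453) = 530010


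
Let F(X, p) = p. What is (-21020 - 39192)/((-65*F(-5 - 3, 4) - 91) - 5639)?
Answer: 30106/2995 ≈ 10.052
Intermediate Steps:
(-21020 - 39192)/((-65*F(-5 - 3, 4) - 91) - 5639) = (-21020 - 39192)/((-65*4 - 91) - 5639) = -60212/((-260 - 91) - 5639) = -60212/(-351 - 5639) = -60212/(-5990) = -60212*(-1/5990) = 30106/2995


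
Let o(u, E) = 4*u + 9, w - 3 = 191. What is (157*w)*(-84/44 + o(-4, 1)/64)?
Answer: -21640409/352 ≈ -61478.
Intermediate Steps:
w = 194 (w = 3 + 191 = 194)
o(u, E) = 9 + 4*u
(157*w)*(-84/44 + o(-4, 1)/64) = (157*194)*(-84/44 + (9 + 4*(-4))/64) = 30458*(-84*1/44 + (9 - 16)*(1/64)) = 30458*(-21/11 - 7*1/64) = 30458*(-21/11 - 7/64) = 30458*(-1421/704) = -21640409/352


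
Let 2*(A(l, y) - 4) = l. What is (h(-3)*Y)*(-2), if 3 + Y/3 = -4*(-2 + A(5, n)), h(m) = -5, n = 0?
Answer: -630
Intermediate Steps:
A(l, y) = 4 + l/2
Y = -63 (Y = -9 + 3*(-4*(-2 + (4 + (½)*5))) = -9 + 3*(-4*(-2 + (4 + 5/2))) = -9 + 3*(-4*(-2 + 13/2)) = -9 + 3*(-4*9/2) = -9 + 3*(-18) = -9 - 54 = -63)
(h(-3)*Y)*(-2) = -5*(-63)*(-2) = 315*(-2) = -630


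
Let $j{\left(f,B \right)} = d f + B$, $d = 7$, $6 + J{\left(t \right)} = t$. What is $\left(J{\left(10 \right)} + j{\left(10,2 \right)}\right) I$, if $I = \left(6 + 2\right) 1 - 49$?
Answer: $-3116$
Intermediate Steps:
$J{\left(t \right)} = -6 + t$
$I = -41$ ($I = 8 \cdot 1 - 49 = 8 - 49 = -41$)
$j{\left(f,B \right)} = B + 7 f$ ($j{\left(f,B \right)} = 7 f + B = B + 7 f$)
$\left(J{\left(10 \right)} + j{\left(10,2 \right)}\right) I = \left(\left(-6 + 10\right) + \left(2 + 7 \cdot 10\right)\right) \left(-41\right) = \left(4 + \left(2 + 70\right)\right) \left(-41\right) = \left(4 + 72\right) \left(-41\right) = 76 \left(-41\right) = -3116$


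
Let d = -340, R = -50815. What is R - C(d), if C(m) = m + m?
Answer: -50135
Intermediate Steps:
C(m) = 2*m
R - C(d) = -50815 - 2*(-340) = -50815 - 1*(-680) = -50815 + 680 = -50135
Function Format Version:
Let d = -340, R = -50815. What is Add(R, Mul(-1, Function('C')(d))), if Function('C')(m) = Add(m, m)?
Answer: -50135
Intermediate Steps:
Function('C')(m) = Mul(2, m)
Add(R, Mul(-1, Function('C')(d))) = Add(-50815, Mul(-1, Mul(2, -340))) = Add(-50815, Mul(-1, -680)) = Add(-50815, 680) = -50135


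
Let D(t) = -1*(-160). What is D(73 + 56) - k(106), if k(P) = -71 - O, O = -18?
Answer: 213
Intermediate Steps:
k(P) = -53 (k(P) = -71 - 1*(-18) = -71 + 18 = -53)
D(t) = 160
D(73 + 56) - k(106) = 160 - 1*(-53) = 160 + 53 = 213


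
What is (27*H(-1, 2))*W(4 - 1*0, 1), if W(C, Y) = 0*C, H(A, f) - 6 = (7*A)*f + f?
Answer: 0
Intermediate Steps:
H(A, f) = 6 + f + 7*A*f (H(A, f) = 6 + ((7*A)*f + f) = 6 + (7*A*f + f) = 6 + (f + 7*A*f) = 6 + f + 7*A*f)
W(C, Y) = 0
(27*H(-1, 2))*W(4 - 1*0, 1) = (27*(6 + 2 + 7*(-1)*2))*0 = (27*(6 + 2 - 14))*0 = (27*(-6))*0 = -162*0 = 0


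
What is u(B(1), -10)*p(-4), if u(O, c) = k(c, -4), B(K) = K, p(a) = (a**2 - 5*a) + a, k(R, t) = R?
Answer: -320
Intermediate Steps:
p(a) = a**2 - 4*a
u(O, c) = c
u(B(1), -10)*p(-4) = -(-40)*(-4 - 4) = -(-40)*(-8) = -10*32 = -320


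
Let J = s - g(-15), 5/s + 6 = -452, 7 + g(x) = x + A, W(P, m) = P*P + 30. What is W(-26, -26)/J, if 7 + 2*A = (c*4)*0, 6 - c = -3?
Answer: 161674/5837 ≈ 27.698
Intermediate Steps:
W(P, m) = 30 + P² (W(P, m) = P² + 30 = 30 + P²)
c = 9 (c = 6 - 1*(-3) = 6 + 3 = 9)
A = -7/2 (A = -7/2 + ((9*4)*0)/2 = -7/2 + (36*0)/2 = -7/2 + (½)*0 = -7/2 + 0 = -7/2 ≈ -3.5000)
g(x) = -21/2 + x (g(x) = -7 + (x - 7/2) = -7 + (-7/2 + x) = -21/2 + x)
s = -5/458 (s = 5/(-6 - 452) = 5/(-458) = 5*(-1/458) = -5/458 ≈ -0.010917)
J = 5837/229 (J = -5/458 - (-21/2 - 15) = -5/458 - 1*(-51/2) = -5/458 + 51/2 = 5837/229 ≈ 25.489)
W(-26, -26)/J = (30 + (-26)²)/(5837/229) = (30 + 676)*(229/5837) = 706*(229/5837) = 161674/5837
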